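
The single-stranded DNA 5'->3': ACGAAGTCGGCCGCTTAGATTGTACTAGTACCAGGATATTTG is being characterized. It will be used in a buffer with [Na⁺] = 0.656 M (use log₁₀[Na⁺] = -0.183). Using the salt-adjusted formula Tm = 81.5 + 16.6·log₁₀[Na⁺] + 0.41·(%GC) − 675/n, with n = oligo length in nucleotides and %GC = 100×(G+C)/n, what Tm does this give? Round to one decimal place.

80.9°C

Length n = 42. Counting bases: C=8, A=11, T=12, G=11
G+C = 19, so %GC = 19/42 × 100 = 45.238%
Salt term: 16.6 × (-0.183) = -3.038
GC term: 0.41 × 45.238 = 18.548; length term: −675/42 = −16.071
Tm = 81.5 + (-3.038) + 18.548 − 16.071 = 80.939 → 80.9°C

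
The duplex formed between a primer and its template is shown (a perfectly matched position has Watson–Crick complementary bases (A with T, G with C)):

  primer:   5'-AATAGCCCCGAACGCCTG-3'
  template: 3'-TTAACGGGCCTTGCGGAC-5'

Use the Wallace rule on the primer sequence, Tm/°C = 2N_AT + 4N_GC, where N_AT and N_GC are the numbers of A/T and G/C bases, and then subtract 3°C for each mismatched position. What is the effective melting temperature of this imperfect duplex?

Primer base counts: A=5, T=2, G=4, C=7 → A+T=7, G+C=11
Perfect-match Tm = 2(7) + 4(11) = 14 + 44 = 58°C
Mismatches (positions where the bases are not complementary): 2 (at positions 4, 9)
Effective Tm = 58 − 2×3 = 58 − 6 = 52°C

52°C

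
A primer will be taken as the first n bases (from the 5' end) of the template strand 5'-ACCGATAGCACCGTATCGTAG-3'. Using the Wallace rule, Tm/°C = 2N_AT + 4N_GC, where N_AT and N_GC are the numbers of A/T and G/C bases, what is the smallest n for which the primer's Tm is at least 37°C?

First 11 bases: ACCGATAGCAC → Tm = 34°C (< 37°C)
First 12 bases: ACCGATAGCACC → Tm = 38°C (≥ 37°C)
Since every base adds ≥2°C, Tm only increases with n, so the threshold is first crossed at n = 12.

n = 12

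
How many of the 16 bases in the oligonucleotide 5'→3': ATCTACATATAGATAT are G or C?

G=1, A=7, T=6, C=2
G+C = 1 + 2 = 3

3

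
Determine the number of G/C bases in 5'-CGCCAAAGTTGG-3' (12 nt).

7

Scanning the sequence gives A=3, G=4, T=2, C=3.
G+C = 4 + 3 = 7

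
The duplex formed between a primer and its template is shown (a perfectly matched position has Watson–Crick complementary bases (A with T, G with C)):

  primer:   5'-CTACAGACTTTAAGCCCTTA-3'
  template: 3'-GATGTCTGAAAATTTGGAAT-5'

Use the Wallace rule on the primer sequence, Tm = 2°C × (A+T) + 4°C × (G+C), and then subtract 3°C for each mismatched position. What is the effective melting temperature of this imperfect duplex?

Primer base counts: A=6, T=6, G=2, C=6 → A+T=12, G+C=8
Perfect-match Tm = 2(12) + 4(8) = 24 + 32 = 56°C
Mismatches (positions where the bases are not complementary): 3 (at positions 12, 14, 15)
Effective Tm = 56 − 3×3 = 56 − 9 = 47°C

47°C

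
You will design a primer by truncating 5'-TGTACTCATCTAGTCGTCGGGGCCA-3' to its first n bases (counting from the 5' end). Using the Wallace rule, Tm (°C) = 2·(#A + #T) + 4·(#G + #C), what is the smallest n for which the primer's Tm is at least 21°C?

First 7 bases: TGTACTC → Tm = 20°C (< 21°C)
First 8 bases: TGTACTCA → Tm = 22°C (≥ 21°C)
Since every base adds ≥2°C, Tm only increases with n, so the threshold is first crossed at n = 8.

n = 8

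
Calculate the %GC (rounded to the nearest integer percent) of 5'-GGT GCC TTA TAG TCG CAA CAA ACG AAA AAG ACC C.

Scanning the sequence gives T=5, G=7, C=9, A=13.
G+C = 7 + 9 = 16 out of 34 bases
%GC = 16/34 × 100 = 47.06% ≈ 47%

47%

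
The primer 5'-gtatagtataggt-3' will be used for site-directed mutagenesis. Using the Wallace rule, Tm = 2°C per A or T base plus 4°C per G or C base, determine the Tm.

Base counts: C=0, T=5, G=4, A=4
So N_AT = 9 and N_GC = 4.
Tm = 2(9) + 4(4) = 18 + 16 = 34°C

34°C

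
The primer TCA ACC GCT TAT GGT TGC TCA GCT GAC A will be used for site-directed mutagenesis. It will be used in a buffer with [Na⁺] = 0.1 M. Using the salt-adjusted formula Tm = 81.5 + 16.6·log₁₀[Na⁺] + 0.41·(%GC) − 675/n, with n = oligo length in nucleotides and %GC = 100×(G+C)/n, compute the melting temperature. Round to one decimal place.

Length n = 28. Counting bases: A=6, T=8, G=6, C=8
G+C = 14, so %GC = 14/28 × 100 = 50%
Salt term: 16.6 × (-1) = -16.6
GC term: 0.41 × 50 = 20.5; length term: −675/28 = −24.107
Tm = 81.5 + (-16.6) + 20.5 − 24.107 = 61.293 → 61.3°C

61.3°C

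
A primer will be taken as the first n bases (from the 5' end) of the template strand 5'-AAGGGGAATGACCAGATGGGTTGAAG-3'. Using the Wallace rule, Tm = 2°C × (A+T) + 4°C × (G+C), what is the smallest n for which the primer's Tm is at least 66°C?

First 21 bases: AAGGGGAATGACCAGATGGGT → Tm = 64°C (< 66°C)
First 22 bases: AAGGGGAATGACCAGATGGGTT → Tm = 66°C (≥ 66°C)
Since every base adds ≥2°C, Tm only increases with n, so the threshold is first crossed at n = 22.

n = 22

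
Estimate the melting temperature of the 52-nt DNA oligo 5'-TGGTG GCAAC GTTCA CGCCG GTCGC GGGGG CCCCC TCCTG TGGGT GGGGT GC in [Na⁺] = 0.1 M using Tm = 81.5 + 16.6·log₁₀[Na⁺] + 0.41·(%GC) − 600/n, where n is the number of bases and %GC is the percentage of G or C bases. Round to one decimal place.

Length n = 52. Counting bases: G=23, T=10, A=3, C=16
G+C = 39, so %GC = 39/52 × 100 = 75%
Salt term: 16.6 × (-1) = -16.6
GC term: 0.41 × 75 = 30.75; length term: −600/52 = −11.538
Tm = 81.5 + (-16.6) + 30.75 − 11.538 = 84.112 → 84.1°C

84.1°C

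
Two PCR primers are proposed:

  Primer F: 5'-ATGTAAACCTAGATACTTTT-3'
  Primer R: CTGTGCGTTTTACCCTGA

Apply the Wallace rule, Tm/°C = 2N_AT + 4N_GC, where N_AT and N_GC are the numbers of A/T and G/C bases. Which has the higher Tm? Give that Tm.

Primer R, 54°C

Primer F: A+T=15, G+C=5 → Tm = 2(15)+4(5) = 50°C
Primer R: A+T=9, G+C=9 → Tm = 2(9)+4(9) = 54°C
50°C vs 54°C → primer R is higher.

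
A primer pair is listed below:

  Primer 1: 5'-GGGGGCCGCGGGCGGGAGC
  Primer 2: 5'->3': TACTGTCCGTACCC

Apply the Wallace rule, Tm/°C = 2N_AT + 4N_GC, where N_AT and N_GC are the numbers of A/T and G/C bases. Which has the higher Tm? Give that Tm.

Primer 1: A+T=1, G+C=18 → Tm = 2(1)+4(18) = 74°C
Primer 2: A+T=6, G+C=8 → Tm = 2(6)+4(8) = 44°C
74°C vs 44°C → primer 1 is higher.

Primer 1, 74°C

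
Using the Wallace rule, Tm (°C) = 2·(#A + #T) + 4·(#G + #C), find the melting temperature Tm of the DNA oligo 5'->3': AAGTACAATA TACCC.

40°C

Base counts: A=7, G=1, T=3, C=4
AT pairs contribute 10, GC pairs contribute 5.
Tm = 2×10 + 4×5 = 40°C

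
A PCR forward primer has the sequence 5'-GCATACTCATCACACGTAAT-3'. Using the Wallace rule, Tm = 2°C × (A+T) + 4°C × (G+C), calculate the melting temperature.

56°C

Base counts: G=2, C=6, A=7, T=5
A+T = 12, G+C = 8
Tm = 2×12 + 4×8 = 56°C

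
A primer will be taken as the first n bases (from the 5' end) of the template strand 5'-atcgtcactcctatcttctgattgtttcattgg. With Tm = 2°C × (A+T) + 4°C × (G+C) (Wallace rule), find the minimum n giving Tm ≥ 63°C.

First 22 bases: ATCGTCACTCCTATCTTCTGAT → Tm = 62°C (< 63°C)
First 23 bases: ATCGTCACTCCTATCTTCTGATT → Tm = 64°C (≥ 63°C)
Since every base adds ≥2°C, Tm only increases with n, so the threshold is first crossed at n = 23.

n = 23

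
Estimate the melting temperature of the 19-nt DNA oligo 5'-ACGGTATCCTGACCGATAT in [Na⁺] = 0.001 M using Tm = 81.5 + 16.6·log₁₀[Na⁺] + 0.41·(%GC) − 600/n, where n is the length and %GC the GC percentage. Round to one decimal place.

Length n = 19. G=4, T=5, C=5, A=5
G+C = 9, so %GC = 9/19 × 100 = 47.368%
Salt term: 16.6 × (-3) = -49.8
GC term: 0.41 × 47.368 = 19.421; length term: −600/19 = −31.579
Tm = 81.5 + (-49.8) + 19.421 − 31.579 = 19.542 → 19.5°C

19.5°C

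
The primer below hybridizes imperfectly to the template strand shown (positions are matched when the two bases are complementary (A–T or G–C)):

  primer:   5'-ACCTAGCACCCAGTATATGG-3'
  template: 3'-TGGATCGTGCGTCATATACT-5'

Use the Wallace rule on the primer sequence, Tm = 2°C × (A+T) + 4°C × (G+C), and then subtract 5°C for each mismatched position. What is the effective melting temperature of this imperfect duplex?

Primer base counts: A=6, T=4, G=4, C=6 → A+T=10, G+C=10
Perfect-match Tm = 2(10) + 4(10) = 20 + 40 = 60°C
Mismatches (positions where the bases are not complementary): 2 (at positions 10, 20)
Effective Tm = 60 − 2×5 = 60 − 10 = 50°C

50°C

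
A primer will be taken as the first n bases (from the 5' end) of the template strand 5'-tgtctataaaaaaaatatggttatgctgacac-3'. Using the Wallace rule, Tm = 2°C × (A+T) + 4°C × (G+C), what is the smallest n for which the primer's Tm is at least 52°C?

n = 22

First 21 bases: TGTCTATAAAAAAAATATGGT → Tm = 50°C (< 52°C)
First 22 bases: TGTCTATAAAAAAAATATGGTT → Tm = 52°C (≥ 52°C)
Each additional base adds 2°C (A/T) or 4°C (G/C), so Tm is non-decreasing in n; n = 22 is the first length to reach 52°C.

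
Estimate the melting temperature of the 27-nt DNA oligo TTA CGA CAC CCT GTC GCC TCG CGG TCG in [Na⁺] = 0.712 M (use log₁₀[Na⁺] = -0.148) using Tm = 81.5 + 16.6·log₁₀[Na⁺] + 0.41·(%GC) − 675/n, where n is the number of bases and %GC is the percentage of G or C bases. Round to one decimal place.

Length n = 27. Scanning the sequence gives A=3, C=11, T=6, G=7.
G+C = 18, so %GC = 18/27 × 100 = 66.667%
Salt term: 16.6 × (-0.148) = -2.457
GC term: 0.41 × 66.667 = 27.333; length term: −675/27 = −25
Tm = 81.5 + (-2.457) + 27.333 − 25 = 81.376 → 81.4°C

81.4°C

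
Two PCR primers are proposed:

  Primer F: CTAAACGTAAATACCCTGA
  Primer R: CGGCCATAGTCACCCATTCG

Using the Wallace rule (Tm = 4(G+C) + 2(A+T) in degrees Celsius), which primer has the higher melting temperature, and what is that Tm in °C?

Primer R, 64°C

Primer F: A+T=12, G+C=7 → Tm = 2(12)+4(7) = 52°C
Primer R: A+T=8, G+C=12 → Tm = 2(8)+4(12) = 64°C
52°C vs 64°C → primer R is higher.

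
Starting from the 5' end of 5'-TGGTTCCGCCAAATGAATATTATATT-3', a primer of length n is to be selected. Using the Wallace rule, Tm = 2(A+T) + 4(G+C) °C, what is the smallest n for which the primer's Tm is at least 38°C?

n = 12

First 11 bases: TGGTTCCGCCA → Tm = 36°C (< 38°C)
First 12 bases: TGGTTCCGCCAA → Tm = 38°C (≥ 38°C)
Each additional base adds 2°C (A/T) or 4°C (G/C), so Tm is non-decreasing in n; n = 12 is the first length to reach 38°C.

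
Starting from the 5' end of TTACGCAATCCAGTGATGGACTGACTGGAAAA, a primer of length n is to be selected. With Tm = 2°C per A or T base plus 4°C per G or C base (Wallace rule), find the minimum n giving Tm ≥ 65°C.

First 22 bases: TTACGCAATCCAGTGATGGACT → Tm = 64°C (< 65°C)
First 23 bases: TTACGCAATCCAGTGATGGACTG → Tm = 68°C (≥ 65°C)
Each additional base adds 2°C (A/T) or 4°C (G/C), so Tm is non-decreasing in n; n = 23 is the first length to reach 65°C.

n = 23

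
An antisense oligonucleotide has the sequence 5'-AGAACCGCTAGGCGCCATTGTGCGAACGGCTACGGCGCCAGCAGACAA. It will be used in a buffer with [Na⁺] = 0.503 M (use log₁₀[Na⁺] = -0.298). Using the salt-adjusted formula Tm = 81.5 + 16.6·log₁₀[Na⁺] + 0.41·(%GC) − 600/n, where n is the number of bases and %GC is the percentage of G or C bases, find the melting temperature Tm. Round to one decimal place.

Length n = 48. C=15, T=5, A=13, G=15
G+C = 30, so %GC = 30/48 × 100 = 62.5%
Salt term: 16.6 × (-0.298) = -4.947
GC term: 0.41 × 62.5 = 25.625; length term: −600/48 = −12.5
Tm = 81.5 + (-4.947) + 25.625 − 12.5 = 89.678 → 89.7°C

89.7°C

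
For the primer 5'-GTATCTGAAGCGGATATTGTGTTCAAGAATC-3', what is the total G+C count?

Base counts: T=10, G=8, C=4, A=9
Total G or C: 8 + 4 = 12

12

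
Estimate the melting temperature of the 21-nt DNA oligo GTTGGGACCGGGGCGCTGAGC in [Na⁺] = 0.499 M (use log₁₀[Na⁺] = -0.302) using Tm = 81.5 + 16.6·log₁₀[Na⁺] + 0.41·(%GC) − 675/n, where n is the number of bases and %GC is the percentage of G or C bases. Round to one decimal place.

75.6°C

Length n = 21. C=5, G=11, T=3, A=2
G+C = 16, so %GC = 16/21 × 100 = 76.19%
Salt term: 16.6 × (-0.302) = -5.013
GC term: 0.41 × 76.19 = 31.238; length term: −675/21 = −32.143
Tm = 81.5 + (-5.013) + 31.238 − 32.143 = 75.582 → 75.6°C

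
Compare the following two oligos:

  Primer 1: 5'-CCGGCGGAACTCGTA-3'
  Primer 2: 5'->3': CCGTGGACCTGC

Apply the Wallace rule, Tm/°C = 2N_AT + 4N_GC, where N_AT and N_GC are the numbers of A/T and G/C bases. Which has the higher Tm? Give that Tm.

Primer 1, 50°C

Primer 1: A+T=5, G+C=10 → Tm = 2(5)+4(10) = 50°C
Primer 2: A+T=3, G+C=9 → Tm = 2(3)+4(9) = 42°C
50°C vs 42°C → primer 1 is higher.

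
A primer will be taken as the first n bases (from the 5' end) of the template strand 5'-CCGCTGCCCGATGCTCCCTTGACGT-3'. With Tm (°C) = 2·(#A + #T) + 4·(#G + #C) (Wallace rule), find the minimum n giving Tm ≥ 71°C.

First 20 bases: CCGCTGCCCGATGCTCCCTT → Tm = 68°C (< 71°C)
First 21 bases: CCGCTGCCCGATGCTCCCTTG → Tm = 72°C (≥ 71°C)
Each additional base adds 2°C (A/T) or 4°C (G/C), so Tm is non-decreasing in n; n = 21 is the first length to reach 71°C.

n = 21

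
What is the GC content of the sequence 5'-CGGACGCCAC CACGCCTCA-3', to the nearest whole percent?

Scanning the sequence gives C=10, G=4, A=4, T=1.
G+C = 4 + 10 = 14 out of 19 bases
%GC = 14/19 × 100 = 73.68% ≈ 74%

74%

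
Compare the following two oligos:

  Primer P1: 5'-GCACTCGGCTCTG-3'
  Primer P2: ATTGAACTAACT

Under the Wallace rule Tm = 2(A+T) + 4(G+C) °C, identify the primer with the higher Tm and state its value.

Primer P1, 44°C

Primer P1: A+T=4, G+C=9 → Tm = 2(4)+4(9) = 44°C
Primer P2: A+T=9, G+C=3 → Tm = 2(9)+4(3) = 30°C
44°C vs 30°C → primer P1 is higher.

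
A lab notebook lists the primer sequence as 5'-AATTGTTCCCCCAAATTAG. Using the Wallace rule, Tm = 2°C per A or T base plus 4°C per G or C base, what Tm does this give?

52°C

Base counts: T=6, A=6, C=5, G=2
A+T = 12, G+C = 7
Tm = 2(12) + 4(7) = 24 + 28 = 52°C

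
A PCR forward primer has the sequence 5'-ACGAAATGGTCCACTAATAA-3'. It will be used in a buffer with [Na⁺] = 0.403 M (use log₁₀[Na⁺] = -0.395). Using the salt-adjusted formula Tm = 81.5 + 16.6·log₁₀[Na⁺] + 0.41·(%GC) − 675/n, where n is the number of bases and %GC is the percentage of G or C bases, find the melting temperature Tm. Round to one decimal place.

55.5°C

Length n = 20. C=4, G=3, A=9, T=4
G+C = 7, so %GC = 7/20 × 100 = 35%
Salt term: 16.6 × (-0.395) = -6.557
GC term: 0.41 × 35 = 14.35; length term: −675/20 = −33.75
Tm = 81.5 + (-6.557) + 14.35 − 33.75 = 55.543 → 55.5°C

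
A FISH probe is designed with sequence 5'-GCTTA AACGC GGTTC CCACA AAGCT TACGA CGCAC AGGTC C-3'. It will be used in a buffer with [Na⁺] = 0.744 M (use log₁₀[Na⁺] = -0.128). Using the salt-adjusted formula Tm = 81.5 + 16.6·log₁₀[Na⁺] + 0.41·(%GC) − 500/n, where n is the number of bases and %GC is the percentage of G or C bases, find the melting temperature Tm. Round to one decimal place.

90.2°C

Length n = 41. Counting bases: A=11, C=14, G=9, T=7
G+C = 23, so %GC = 23/41 × 100 = 56.098%
Salt term: 16.6 × (-0.128) = -2.125
GC term: 0.41 × 56.098 = 23; length term: −500/41 = −12.195
Tm = 81.5 + (-2.125) + 23 − 12.195 = 90.18 → 90.2°C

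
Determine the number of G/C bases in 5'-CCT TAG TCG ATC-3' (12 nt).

Counting bases: T=4, G=2, C=4, A=2
Total G or C: 2 + 4 = 6

6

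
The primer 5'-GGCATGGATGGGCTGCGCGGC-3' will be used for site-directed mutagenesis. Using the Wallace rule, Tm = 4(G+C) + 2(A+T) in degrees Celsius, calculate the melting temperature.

74°C

Base counts: A=2, G=11, C=5, T=3
AT pairs contribute 5, GC pairs contribute 16.
Tm = 4·16 + 2·5 = 64 + 10 = 74°C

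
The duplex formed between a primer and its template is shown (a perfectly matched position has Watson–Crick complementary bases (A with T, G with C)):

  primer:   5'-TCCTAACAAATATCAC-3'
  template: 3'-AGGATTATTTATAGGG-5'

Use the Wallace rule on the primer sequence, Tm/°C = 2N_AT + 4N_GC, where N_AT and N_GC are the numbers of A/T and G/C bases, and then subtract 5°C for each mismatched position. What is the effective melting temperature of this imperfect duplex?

32°C

Primer base counts: A=7, T=4, G=0, C=5 → A+T=11, G+C=5
Perfect-match Tm = 2(11) + 4(5) = 22 + 20 = 42°C
Mismatches (positions where the bases are not complementary): 2 (at positions 7, 15)
Effective Tm = 42 − 2×5 = 42 − 10 = 32°C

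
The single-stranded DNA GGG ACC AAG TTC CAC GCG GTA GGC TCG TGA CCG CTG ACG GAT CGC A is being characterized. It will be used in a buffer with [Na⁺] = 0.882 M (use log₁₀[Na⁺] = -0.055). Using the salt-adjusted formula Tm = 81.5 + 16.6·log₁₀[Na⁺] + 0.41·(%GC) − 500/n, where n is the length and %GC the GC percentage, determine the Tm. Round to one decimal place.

96.5°C

Length n = 46. Counting bases: T=7, A=9, G=16, C=14
G+C = 30, so %GC = 30/46 × 100 = 65.217%
Salt term: 16.6 × (-0.055) = -0.913
GC term: 0.41 × 65.217 = 26.739; length term: −500/46 = −10.87
Tm = 81.5 + (-0.913) + 26.739 − 10.87 = 96.456 → 96.5°C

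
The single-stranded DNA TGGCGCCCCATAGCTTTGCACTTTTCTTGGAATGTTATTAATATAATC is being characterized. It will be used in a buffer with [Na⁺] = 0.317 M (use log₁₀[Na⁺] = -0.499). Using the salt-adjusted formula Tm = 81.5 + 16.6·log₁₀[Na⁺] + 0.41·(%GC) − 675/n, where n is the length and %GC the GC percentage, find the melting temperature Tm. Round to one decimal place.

74.5°C

Length n = 48. Scanning the sequence gives A=11, G=8, C=10, T=19.
G+C = 18, so %GC = 18/48 × 100 = 37.5%
Salt term: 16.6 × (-0.499) = -8.283
GC term: 0.41 × 37.5 = 15.375; length term: −675/48 = −14.062
Tm = 81.5 + (-8.283) + 15.375 − 14.062 = 74.53 → 74.5°C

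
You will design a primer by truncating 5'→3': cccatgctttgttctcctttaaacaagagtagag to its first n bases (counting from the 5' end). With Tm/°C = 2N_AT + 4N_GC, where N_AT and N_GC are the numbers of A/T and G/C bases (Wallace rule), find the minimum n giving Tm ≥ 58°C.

First 19 bases: CCCATGCTTTGTTCTCCTT → Tm = 56°C (< 58°C)
First 20 bases: CCCATGCTTTGTTCTCCTTT → Tm = 58°C (≥ 58°C)
Each additional base adds 2°C (A/T) or 4°C (G/C), so Tm is non-decreasing in n; n = 20 is the first length to reach 58°C.

n = 20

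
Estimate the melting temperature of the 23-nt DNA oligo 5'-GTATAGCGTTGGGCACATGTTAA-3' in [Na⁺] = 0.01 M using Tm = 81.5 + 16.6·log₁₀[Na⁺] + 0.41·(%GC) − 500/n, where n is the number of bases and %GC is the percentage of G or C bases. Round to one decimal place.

44.4°C

Length n = 23. Counting bases: C=3, T=7, G=7, A=6
G+C = 10, so %GC = 10/23 × 100 = 43.478%
Salt term: 16.6 × (-2) = -33.2
GC term: 0.41 × 43.478 = 17.826; length term: −500/23 = −21.739
Tm = 81.5 + (-33.2) + 17.826 − 21.739 = 44.387 → 44.4°C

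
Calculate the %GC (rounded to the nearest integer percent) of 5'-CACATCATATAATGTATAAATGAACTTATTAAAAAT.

17%

Scanning the sequence gives G=2, A=18, C=4, T=12.
G+C = 2 + 4 = 6 out of 36 bases
%GC = 6/36 × 100 = 16.67% ≈ 17%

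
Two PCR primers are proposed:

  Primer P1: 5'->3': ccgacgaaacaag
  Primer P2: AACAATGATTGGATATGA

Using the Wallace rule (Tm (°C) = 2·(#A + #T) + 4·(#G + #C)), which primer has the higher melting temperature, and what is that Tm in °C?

Primer P2, 46°C

Primer P1: A+T=6, G+C=7 → Tm = 2(6)+4(7) = 40°C
Primer P2: A+T=13, G+C=5 → Tm = 2(13)+4(5) = 46°C
40°C vs 46°C → primer P2 is higher.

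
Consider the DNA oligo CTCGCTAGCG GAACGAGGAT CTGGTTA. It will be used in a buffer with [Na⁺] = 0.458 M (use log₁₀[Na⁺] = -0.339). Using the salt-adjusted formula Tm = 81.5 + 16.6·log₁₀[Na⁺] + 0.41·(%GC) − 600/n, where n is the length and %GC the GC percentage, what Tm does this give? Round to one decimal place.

76.4°C

Length n = 27. C=6, G=9, A=6, T=6
G+C = 15, so %GC = 15/27 × 100 = 55.556%
Salt term: 16.6 × (-0.339) = -5.627
GC term: 0.41 × 55.556 = 22.778; length term: −600/27 = −22.222
Tm = 81.5 + (-5.627) + 22.778 − 22.222 = 76.429 → 76.4°C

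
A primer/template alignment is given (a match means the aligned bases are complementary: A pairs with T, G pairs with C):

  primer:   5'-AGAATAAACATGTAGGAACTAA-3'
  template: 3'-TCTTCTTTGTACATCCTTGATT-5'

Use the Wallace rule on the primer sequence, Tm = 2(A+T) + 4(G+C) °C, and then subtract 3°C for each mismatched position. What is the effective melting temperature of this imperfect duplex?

53°C

Primer base counts: A=12, T=4, G=4, C=2 → A+T=16, G+C=6
Perfect-match Tm = 2(16) + 4(6) = 32 + 24 = 56°C
Mismatches (positions where the bases are not complementary): 1 (at position 5)
Effective Tm = 56 − 1×3 = 56 − 3 = 53°C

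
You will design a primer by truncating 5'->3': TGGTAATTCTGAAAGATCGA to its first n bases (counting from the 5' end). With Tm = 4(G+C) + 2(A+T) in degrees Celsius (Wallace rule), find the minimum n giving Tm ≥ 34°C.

n = 13

First 12 bases: TGGTAATTCTGA → Tm = 32°C (< 34°C)
First 13 bases: TGGTAATTCTGAA → Tm = 34°C (≥ 34°C)
Since every base adds ≥2°C, Tm only increases with n, so the threshold is first crossed at n = 13.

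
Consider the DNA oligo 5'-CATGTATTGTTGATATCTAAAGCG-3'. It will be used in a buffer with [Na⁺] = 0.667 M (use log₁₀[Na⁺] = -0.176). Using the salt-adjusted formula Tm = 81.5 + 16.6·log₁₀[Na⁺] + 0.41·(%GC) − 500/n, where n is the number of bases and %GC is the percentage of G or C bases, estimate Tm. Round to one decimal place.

71.4°C

Length n = 24. G=5, A=7, T=9, C=3
G+C = 8, so %GC = 8/24 × 100 = 33.333%
Salt term: 16.6 × (-0.176) = -2.922
GC term: 0.41 × 33.333 = 13.667; length term: −500/24 = −20.833
Tm = 81.5 + (-2.922) + 13.667 − 20.833 = 71.412 → 71.4°C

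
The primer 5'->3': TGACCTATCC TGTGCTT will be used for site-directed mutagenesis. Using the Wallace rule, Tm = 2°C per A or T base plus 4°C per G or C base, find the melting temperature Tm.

50°C

Counting bases: A=2, T=7, C=5, G=3
So N_AT = 9 and N_GC = 8.
Tm = 4·8 + 2·9 = 32 + 18 = 50°C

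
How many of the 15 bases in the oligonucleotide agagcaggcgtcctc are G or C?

C=5, A=3, G=5, T=2
G+C = 5 + 5 = 10

10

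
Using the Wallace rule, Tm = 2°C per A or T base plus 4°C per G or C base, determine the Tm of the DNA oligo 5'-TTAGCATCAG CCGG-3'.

44°C

Base counts: A=3, C=4, T=3, G=4
AT pairs contribute 6, GC pairs contribute 8.
Tm = 2×6 + 4×8 = 44°C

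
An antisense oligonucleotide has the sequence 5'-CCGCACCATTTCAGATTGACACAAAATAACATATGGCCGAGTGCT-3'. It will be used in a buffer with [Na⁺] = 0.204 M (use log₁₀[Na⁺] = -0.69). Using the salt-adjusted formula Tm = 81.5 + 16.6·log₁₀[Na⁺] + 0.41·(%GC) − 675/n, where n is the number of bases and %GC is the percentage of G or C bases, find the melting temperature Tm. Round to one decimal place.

Length n = 45. Scanning the sequence gives T=10, G=8, C=12, A=15.
G+C = 20, so %GC = 20/45 × 100 = 44.444%
Salt term: 16.6 × (-0.69) = -11.454
GC term: 0.41 × 44.444 = 18.222; length term: −675/45 = −15
Tm = 81.5 + (-11.454) + 18.222 − 15 = 73.268 → 73.3°C

73.3°C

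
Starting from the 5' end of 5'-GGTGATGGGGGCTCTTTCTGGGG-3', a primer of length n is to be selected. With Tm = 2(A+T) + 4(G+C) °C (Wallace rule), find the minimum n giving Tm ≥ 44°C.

First 12 bases: GGTGATGGGGGC → Tm = 42°C (< 44°C)
First 13 bases: GGTGATGGGGGCT → Tm = 44°C (≥ 44°C)
Each additional base adds 2°C (A/T) or 4°C (G/C), so Tm is non-decreasing in n; n = 13 is the first length to reach 44°C.

n = 13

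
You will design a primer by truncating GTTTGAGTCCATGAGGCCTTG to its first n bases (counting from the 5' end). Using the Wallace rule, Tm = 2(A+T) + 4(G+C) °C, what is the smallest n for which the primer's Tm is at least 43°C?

First 14 bases: GTTTGAGTCCATGA → Tm = 40°C (< 43°C)
First 15 bases: GTTTGAGTCCATGAG → Tm = 44°C (≥ 43°C)
Each additional base adds 2°C (A/T) or 4°C (G/C), so Tm is non-decreasing in n; n = 15 is the first length to reach 43°C.

n = 15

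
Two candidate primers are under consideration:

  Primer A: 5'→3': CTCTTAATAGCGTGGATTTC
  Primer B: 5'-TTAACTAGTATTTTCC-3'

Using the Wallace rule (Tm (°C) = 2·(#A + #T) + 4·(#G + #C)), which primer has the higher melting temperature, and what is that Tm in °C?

Primer A: A+T=12, G+C=8 → Tm = 2(12)+4(8) = 56°C
Primer B: A+T=12, G+C=4 → Tm = 2(12)+4(4) = 40°C
56°C vs 40°C → primer A is higher.

Primer A, 56°C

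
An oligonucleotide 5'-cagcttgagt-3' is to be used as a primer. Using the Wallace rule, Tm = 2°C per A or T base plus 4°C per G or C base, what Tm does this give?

30°C

Scanning the sequence gives T=3, G=3, C=2, A=2.
So N_AT = 5 and N_GC = 5.
Tm = 2(5) + 4(5) = 10 + 20 = 30°C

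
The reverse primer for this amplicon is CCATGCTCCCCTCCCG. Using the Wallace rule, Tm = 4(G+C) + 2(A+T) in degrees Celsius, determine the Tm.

Counting bases: C=10, T=3, A=1, G=2
A+T = 4, G+C = 12
Tm = 2(4) + 4(12) = 8 + 48 = 56°C

56°C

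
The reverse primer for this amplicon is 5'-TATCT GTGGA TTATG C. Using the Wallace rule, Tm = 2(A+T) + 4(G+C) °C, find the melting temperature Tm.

C=2, T=7, A=3, G=4
AT pairs contribute 10, GC pairs contribute 6.
Tm = 2×10 + 4×6 = 44°C

44°C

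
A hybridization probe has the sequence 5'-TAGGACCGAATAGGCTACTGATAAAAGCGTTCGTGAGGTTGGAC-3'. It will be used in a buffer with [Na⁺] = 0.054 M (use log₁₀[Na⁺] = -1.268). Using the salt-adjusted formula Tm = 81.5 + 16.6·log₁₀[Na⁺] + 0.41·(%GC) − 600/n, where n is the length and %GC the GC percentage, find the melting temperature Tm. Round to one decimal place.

66.4°C

Length n = 44. G=14, A=13, C=7, T=10
G+C = 21, so %GC = 21/44 × 100 = 47.727%
Salt term: 16.6 × (-1.268) = -21.049
GC term: 0.41 × 47.727 = 19.568; length term: −600/44 = −13.636
Tm = 81.5 + (-21.049) + 19.568 − 13.636 = 66.383 → 66.4°C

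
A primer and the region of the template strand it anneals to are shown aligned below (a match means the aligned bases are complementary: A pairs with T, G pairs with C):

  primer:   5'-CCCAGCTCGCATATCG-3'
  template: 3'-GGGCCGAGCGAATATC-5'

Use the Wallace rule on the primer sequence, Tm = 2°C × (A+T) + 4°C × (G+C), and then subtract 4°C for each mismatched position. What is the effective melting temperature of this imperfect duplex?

40°C

Primer base counts: A=3, T=3, G=3, C=7 → A+T=6, G+C=10
Perfect-match Tm = 2(6) + 4(10) = 12 + 40 = 52°C
Mismatches (positions where the bases are not complementary): 3 (at positions 4, 11, 15)
Effective Tm = 52 − 3×4 = 52 − 12 = 40°C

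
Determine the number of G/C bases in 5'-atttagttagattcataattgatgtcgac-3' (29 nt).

8

Base counts: G=5, A=9, T=12, C=3
G+C = 5 + 3 = 8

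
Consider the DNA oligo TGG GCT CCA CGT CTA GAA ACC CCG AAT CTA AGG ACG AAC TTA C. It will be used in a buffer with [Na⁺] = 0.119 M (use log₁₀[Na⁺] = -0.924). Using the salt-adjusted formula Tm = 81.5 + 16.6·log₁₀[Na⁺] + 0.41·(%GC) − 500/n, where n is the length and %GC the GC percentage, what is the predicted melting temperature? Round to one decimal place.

Length n = 43. Base counts: G=9, A=13, C=13, T=8
G+C = 22, so %GC = 22/43 × 100 = 51.163%
Salt term: 16.6 × (-0.924) = -15.338
GC term: 0.41 × 51.163 = 20.977; length term: −500/43 = −11.628
Tm = 81.5 + (-15.338) + 20.977 − 11.628 = 75.511 → 75.5°C

75.5°C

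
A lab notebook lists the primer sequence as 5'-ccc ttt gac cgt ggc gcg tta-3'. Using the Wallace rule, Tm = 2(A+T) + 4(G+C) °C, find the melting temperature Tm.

68°C

G=6, T=6, A=2, C=7
So N_AT = 8 and N_GC = 13.
Tm = 2×8 + 4×13 = 68°C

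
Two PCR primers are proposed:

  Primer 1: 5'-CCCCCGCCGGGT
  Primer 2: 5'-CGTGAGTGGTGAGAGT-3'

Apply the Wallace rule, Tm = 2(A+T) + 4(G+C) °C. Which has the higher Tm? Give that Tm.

Primer 1: A+T=1, G+C=11 → Tm = 2(1)+4(11) = 46°C
Primer 2: A+T=7, G+C=9 → Tm = 2(7)+4(9) = 50°C
46°C vs 50°C → primer 2 is higher.

Primer 2, 50°C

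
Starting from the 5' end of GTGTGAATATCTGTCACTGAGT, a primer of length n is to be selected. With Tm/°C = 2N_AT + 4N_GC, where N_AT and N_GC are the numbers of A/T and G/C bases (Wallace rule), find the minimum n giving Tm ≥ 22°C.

n = 8

First 7 bases: GTGTGAA → Tm = 20°C (< 22°C)
First 8 bases: GTGTGAAT → Tm = 22°C (≥ 22°C)
Since every base adds ≥2°C, Tm only increases with n, so the threshold is first crossed at n = 8.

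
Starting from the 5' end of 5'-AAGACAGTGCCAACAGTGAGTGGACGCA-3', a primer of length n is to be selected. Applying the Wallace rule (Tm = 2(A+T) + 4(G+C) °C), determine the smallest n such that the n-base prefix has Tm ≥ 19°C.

First 6 bases: AAGACA → Tm = 16°C (< 19°C)
First 7 bases: AAGACAG → Tm = 20°C (≥ 19°C)
Since every base adds ≥2°C, Tm only increases with n, so the threshold is first crossed at n = 7.

n = 7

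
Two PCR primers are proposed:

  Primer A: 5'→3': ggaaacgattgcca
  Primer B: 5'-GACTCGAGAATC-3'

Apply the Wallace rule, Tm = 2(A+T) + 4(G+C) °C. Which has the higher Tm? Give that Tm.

Primer A: A+T=7, G+C=7 → Tm = 2(7)+4(7) = 42°C
Primer B: A+T=6, G+C=6 → Tm = 2(6)+4(6) = 36°C
42°C vs 36°C → primer A is higher.

Primer A, 42°C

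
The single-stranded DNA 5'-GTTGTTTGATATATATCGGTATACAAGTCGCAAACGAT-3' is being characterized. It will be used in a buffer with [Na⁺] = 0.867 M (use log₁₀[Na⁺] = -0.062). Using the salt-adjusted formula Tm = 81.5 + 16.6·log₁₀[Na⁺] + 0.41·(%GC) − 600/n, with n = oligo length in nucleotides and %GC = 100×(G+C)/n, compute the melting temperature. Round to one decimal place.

78.7°C

Length n = 38. G=8, C=5, A=12, T=13
G+C = 13, so %GC = 13/38 × 100 = 34.211%
Salt term: 16.6 × (-0.062) = -1.029
GC term: 0.41 × 34.211 = 14.027; length term: −600/38 = −15.789
Tm = 81.5 + (-1.029) + 14.027 − 15.789 = 78.709 → 78.7°C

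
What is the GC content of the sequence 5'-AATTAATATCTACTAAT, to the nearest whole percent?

12%

A=8, T=7, G=0, C=2
G+C = 0 + 2 = 2 out of 17 bases
%GC = 2/17 × 100 = 11.76% ≈ 12%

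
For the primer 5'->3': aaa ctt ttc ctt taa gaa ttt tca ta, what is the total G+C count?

5

Counting bases: A=9, T=12, C=4, G=1
Total G or C: 1 + 4 = 5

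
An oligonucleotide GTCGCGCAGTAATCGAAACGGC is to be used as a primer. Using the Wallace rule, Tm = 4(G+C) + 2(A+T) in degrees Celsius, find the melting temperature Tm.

70°C

Base counts: C=6, T=3, A=6, G=7
So N_AT = 9 and N_GC = 13.
Tm = 2×9 + 4×13 = 70°C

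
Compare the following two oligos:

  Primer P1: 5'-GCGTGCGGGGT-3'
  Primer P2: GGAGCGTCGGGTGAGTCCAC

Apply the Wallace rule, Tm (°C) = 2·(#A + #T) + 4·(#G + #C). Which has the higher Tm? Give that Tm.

Primer P1: A+T=2, G+C=9 → Tm = 2(2)+4(9) = 40°C
Primer P2: A+T=6, G+C=14 → Tm = 2(6)+4(14) = 68°C
40°C vs 68°C → primer P2 is higher.

Primer P2, 68°C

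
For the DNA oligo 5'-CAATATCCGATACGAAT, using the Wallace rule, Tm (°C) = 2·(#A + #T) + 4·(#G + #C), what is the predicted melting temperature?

46°C

Base counts: G=2, T=4, C=4, A=7
A+T = 11, G+C = 6
Tm = 4·6 + 2·11 = 24 + 22 = 46°C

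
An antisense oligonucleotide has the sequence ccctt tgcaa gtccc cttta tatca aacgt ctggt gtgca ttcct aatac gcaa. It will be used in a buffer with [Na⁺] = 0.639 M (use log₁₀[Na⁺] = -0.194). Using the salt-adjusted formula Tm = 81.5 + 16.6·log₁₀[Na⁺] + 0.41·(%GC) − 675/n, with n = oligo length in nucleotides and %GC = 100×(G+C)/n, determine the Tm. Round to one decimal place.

Length n = 54. Counting bases: G=8, A=13, T=17, C=16
G+C = 24, so %GC = 24/54 × 100 = 44.444%
Salt term: 16.6 × (-0.194) = -3.22
GC term: 0.41 × 44.444 = 18.222; length term: −675/54 = −12.5
Tm = 81.5 + (-3.22) + 18.222 − 12.5 = 84.002 → 84.0°C

84.0°C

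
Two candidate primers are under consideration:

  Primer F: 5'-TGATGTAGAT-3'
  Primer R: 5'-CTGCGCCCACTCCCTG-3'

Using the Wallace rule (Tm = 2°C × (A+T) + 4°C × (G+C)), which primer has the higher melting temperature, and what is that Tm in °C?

Primer F: A+T=7, G+C=3 → Tm = 2(7)+4(3) = 26°C
Primer R: A+T=4, G+C=12 → Tm = 2(4)+4(12) = 56°C
26°C vs 56°C → primer R is higher.

Primer R, 56°C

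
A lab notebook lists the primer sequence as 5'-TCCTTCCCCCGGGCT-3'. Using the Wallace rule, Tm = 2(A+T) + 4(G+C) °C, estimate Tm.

52°C

Base counts: C=8, T=4, A=0, G=3
So N_AT = 4 and N_GC = 11.
Tm = 2×4 + 4×11 = 52°C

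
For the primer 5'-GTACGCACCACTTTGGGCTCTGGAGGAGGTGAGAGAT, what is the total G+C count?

T=8, C=7, A=8, G=14
Total G or C: 14 + 7 = 21

21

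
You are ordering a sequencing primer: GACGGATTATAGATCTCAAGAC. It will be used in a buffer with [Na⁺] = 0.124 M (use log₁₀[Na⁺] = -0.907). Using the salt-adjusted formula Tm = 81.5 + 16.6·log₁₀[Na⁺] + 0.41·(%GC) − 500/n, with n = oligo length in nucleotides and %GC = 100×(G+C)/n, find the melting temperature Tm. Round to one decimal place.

Length n = 22. G=5, C=4, A=8, T=5
G+C = 9, so %GC = 9/22 × 100 = 40.909%
Salt term: 16.6 × (-0.907) = -15.056
GC term: 0.41 × 40.909 = 16.773; length term: −500/22 = −22.727
Tm = 81.5 + (-15.056) + 16.773 − 22.727 = 60.49 → 60.5°C

60.5°C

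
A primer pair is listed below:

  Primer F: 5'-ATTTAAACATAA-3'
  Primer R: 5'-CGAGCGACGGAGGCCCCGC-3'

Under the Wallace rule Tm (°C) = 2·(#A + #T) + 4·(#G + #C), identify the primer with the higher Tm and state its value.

Primer R, 70°C

Primer F: A+T=11, G+C=1 → Tm = 2(11)+4(1) = 26°C
Primer R: A+T=3, G+C=16 → Tm = 2(3)+4(16) = 70°C
26°C vs 70°C → primer R is higher.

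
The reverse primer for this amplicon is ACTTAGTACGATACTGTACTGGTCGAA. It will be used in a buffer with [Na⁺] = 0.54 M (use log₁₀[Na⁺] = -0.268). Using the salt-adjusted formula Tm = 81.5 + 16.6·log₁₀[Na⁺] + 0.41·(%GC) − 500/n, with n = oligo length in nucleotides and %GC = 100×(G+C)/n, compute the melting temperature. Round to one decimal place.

75.2°C

Length n = 27. T=8, G=6, A=8, C=5
G+C = 11, so %GC = 11/27 × 100 = 40.741%
Salt term: 16.6 × (-0.268) = -4.449
GC term: 0.41 × 40.741 = 16.704; length term: −500/27 = −18.519
Tm = 81.5 + (-4.449) + 16.704 − 18.519 = 75.236 → 75.2°C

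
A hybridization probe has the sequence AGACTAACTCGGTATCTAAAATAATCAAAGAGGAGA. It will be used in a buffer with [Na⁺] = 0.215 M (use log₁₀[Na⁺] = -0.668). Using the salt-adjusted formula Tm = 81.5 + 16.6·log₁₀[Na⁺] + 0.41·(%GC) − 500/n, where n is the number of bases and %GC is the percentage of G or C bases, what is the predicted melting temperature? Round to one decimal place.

Length n = 36. C=5, A=17, T=7, G=7
G+C = 12, so %GC = 12/36 × 100 = 33.333%
Salt term: 16.6 × (-0.668) = -11.089
GC term: 0.41 × 33.333 = 13.667; length term: −500/36 = −13.889
Tm = 81.5 + (-11.089) + 13.667 − 13.889 = 70.189 → 70.2°C

70.2°C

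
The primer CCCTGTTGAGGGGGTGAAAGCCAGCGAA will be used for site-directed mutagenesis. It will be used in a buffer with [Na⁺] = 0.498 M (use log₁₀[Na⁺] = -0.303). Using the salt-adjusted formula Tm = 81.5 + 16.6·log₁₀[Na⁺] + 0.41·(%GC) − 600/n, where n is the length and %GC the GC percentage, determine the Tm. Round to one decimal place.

Length n = 28. Counting bases: T=4, A=7, G=11, C=6
G+C = 17, so %GC = 17/28 × 100 = 60.714%
Salt term: 16.6 × (-0.303) = -5.03
GC term: 0.41 × 60.714 = 24.893; length term: −600/28 = −21.429
Tm = 81.5 + (-5.03) + 24.893 − 21.429 = 79.934 → 79.9°C

79.9°C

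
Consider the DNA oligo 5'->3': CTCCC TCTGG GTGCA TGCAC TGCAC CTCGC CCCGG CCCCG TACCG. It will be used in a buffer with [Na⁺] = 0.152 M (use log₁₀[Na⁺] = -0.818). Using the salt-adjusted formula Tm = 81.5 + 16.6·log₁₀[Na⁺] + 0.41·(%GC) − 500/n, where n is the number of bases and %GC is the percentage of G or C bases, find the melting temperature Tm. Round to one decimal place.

86.9°C

Length n = 45. Counting bases: C=22, T=8, A=4, G=11
G+C = 33, so %GC = 33/45 × 100 = 73.333%
Salt term: 16.6 × (-0.818) = -13.579
GC term: 0.41 × 73.333 = 30.067; length term: −500/45 = −11.111
Tm = 81.5 + (-13.579) + 30.067 − 11.111 = 86.877 → 86.9°C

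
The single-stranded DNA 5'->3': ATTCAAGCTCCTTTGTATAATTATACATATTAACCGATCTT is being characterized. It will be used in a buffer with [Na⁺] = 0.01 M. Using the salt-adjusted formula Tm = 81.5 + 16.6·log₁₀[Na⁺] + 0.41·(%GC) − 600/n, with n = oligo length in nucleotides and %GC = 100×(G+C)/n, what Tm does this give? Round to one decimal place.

Length n = 41. Counting bases: A=13, T=17, G=3, C=8
G+C = 11, so %GC = 11/41 × 100 = 26.829%
Salt term: 16.6 × (-2) = -33.2
GC term: 0.41 × 26.829 = 11; length term: −600/41 = −14.634
Tm = 81.5 + (-33.2) + 11 − 14.634 = 44.666 → 44.7°C

44.7°C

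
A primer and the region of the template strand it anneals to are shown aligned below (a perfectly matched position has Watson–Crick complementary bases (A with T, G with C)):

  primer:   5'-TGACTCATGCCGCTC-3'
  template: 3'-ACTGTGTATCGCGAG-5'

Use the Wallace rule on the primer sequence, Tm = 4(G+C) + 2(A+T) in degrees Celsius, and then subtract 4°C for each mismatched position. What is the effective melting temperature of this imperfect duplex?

Primer base counts: A=2, T=4, G=3, C=6 → A+T=6, G+C=9
Perfect-match Tm = 2(6) + 4(9) = 12 + 36 = 48°C
Mismatches (positions where the bases are not complementary): 3 (at positions 5, 9, 10)
Effective Tm = 48 − 3×4 = 48 − 12 = 36°C

36°C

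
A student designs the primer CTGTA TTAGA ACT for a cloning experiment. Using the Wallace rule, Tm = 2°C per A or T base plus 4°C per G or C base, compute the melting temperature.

34°C

Scanning the sequence gives G=2, C=2, A=4, T=5.
A+T = 9, G+C = 4
Tm = 2×9 + 4×4 = 34°C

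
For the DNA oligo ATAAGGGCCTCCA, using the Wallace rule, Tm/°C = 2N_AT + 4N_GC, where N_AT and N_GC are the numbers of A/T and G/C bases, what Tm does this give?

A=4, G=3, C=4, T=2
A+T = 6, G+C = 7
Tm = 4·7 + 2·6 = 28 + 12 = 40°C

40°C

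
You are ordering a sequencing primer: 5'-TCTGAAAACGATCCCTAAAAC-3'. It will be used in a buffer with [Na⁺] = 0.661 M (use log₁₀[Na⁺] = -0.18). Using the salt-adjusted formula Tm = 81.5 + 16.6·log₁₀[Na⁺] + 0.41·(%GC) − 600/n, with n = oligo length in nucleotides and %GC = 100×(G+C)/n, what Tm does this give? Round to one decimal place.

65.6°C

Length n = 21. Scanning the sequence gives C=6, A=9, T=4, G=2.
G+C = 8, so %GC = 8/21 × 100 = 38.095%
Salt term: 16.6 × (-0.18) = -2.988
GC term: 0.41 × 38.095 = 15.619; length term: −600/21 = −28.571
Tm = 81.5 + (-2.988) + 15.619 − 28.571 = 65.56 → 65.6°C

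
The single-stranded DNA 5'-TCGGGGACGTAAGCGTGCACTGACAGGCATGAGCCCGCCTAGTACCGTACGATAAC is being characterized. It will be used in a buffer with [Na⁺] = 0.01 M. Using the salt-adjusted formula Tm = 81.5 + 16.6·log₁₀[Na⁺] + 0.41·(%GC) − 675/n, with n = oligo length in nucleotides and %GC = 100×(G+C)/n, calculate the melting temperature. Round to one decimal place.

Length n = 56. Counting bases: T=9, C=16, A=14, G=17
G+C = 33, so %GC = 33/56 × 100 = 58.929%
Salt term: 16.6 × (-2) = -33.2
GC term: 0.41 × 58.929 = 24.161; length term: −675/56 = −12.054
Tm = 81.5 + (-33.2) + 24.161 − 12.054 = 60.407 → 60.4°C

60.4°C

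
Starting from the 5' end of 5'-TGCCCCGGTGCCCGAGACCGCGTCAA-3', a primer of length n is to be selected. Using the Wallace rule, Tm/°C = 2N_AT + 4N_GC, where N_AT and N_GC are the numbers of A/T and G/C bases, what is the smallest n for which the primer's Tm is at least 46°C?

First 12 bases: TGCCCCGGTGCC → Tm = 44°C (< 46°C)
First 13 bases: TGCCCCGGTGCCC → Tm = 48°C (≥ 46°C)
Since every base adds ≥2°C, Tm only increases with n, so the threshold is first crossed at n = 13.

n = 13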